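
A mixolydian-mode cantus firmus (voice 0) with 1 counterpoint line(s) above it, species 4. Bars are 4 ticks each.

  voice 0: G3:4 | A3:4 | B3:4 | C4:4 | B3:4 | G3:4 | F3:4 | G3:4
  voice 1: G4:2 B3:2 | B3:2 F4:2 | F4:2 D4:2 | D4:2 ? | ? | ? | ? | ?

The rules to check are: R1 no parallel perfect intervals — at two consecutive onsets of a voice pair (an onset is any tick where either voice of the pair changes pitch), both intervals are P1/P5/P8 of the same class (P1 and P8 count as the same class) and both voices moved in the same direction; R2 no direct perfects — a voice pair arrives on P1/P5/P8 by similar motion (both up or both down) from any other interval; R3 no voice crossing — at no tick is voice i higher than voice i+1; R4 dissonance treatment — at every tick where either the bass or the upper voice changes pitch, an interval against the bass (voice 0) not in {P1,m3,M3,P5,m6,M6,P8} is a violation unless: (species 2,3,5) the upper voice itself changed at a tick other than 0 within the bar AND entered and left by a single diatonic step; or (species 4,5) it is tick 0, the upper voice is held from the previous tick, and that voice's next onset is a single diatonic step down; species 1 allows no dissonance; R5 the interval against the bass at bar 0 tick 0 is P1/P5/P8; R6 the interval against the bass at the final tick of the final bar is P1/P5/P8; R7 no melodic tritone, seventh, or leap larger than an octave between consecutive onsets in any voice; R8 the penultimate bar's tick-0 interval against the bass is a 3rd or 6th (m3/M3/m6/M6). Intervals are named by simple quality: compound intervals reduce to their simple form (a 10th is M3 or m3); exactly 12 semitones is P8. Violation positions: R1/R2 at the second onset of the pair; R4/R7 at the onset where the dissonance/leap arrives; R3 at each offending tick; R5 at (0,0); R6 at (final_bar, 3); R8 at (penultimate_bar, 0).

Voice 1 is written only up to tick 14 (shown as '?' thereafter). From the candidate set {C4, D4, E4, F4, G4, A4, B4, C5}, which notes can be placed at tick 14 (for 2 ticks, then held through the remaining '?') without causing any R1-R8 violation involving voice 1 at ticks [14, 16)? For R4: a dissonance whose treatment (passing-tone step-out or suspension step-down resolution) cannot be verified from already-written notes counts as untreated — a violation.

{A4, C4, D4, E4, G4}

C4: legal
D4: legal
E4: legal
F4: violates R4
G4: legal
A4: legal
B4: violates R4
C5: violates R7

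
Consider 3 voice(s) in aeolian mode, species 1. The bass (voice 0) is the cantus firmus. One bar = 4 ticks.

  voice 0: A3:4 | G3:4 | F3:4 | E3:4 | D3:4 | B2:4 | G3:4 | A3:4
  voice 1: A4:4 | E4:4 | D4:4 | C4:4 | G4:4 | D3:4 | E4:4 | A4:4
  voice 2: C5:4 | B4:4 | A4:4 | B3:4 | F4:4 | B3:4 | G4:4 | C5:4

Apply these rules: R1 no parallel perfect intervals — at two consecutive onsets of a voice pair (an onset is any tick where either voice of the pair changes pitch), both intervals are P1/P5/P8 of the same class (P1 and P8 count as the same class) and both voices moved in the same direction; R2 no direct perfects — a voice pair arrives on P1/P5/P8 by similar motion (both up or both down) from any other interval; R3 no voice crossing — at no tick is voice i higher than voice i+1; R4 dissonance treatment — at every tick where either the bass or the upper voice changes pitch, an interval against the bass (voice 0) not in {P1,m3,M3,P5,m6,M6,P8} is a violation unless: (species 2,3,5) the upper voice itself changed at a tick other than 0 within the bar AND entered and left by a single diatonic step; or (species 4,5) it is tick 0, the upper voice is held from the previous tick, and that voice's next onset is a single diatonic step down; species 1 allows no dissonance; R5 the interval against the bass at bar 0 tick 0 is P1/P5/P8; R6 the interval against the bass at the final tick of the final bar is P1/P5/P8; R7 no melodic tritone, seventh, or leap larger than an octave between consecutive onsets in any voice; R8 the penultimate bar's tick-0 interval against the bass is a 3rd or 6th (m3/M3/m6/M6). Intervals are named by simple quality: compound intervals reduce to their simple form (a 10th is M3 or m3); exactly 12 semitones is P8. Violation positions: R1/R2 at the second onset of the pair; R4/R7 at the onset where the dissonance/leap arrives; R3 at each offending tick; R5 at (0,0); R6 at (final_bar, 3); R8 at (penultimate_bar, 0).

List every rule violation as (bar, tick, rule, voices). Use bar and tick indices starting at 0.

(0, 0, R5, (0, 2))
(1, 0, R2, (1, 2))
(2, 0, R1, (1, 2))
(3, 0, R2, (0, 2))
(3, 0, R3, (1, 2))
(3, 0, R7, (2,))
(3, 1, R3, (1, 2))
(3, 2, R3, (1, 2))
(3, 3, R3, (1, 2))
(4, 0, R3, (1, 2))
(4, 0, R4, (0, 1))
(4, 0, R7, (2,))
(4, 1, R3, (1, 2))
(4, 2, R3, (1, 2))
(4, 3, R3, (1, 2))
(5, 0, R2, (0, 2))
(5, 0, R7, (1,))
(5, 0, R7, (2,))
(6, 0, R1, (0, 2))
(6, 0, R7, (1,))
(6, 0, R8, (0, 2))
(7, 0, R2, (0, 1))
(7, 3, R6, (0, 2))

bar 0: v0=A3 v1=A4 v2=C5 downbeat m3
bar 1: v0=G3 v1=E4 v2=B4 downbeat M3
bar 2: v0=F3 v1=D4 v2=A4 downbeat M3
bar 3: v0=E3 v1=C4 v2=B3 downbeat P5
bar 4: v0=D3 v1=G4 v2=F4 downbeat m3
bar 5: v0=B2 v1=D3 v2=B3 downbeat P8
bar 6: v0=G3 v1=E4 v2=G4 downbeat P8
bar 7: v0=A3 v1=A4 v2=C5 downbeat m3
  -> R5 @ bar 0 tick 0 v(0, 2): opens on m3
  -> R2 @ bar 1 tick 0 v(1, 2): A4/C5 m3 -> E4/B4 P5 similar
  -> R1 @ bar 2 tick 0 v(1, 2): E4/B4 P5 -> D4/A4 P5 similar
  -> R2 @ bar 3 tick 0 v(0, 2): F3/A4 M3 -> E3/B3 P5 similar
  -> R3 @ bar 3 tick 0 v(1, 2): C4 above B3
  -> R7 @ bar 3 tick 0 v(2,): A4->B3 leap 10st
  -> R3 @ bar 3 tick 1 v(1, 2): C4 above B3
  -> R3 @ bar 3 tick 2 v(1, 2): C4 above B3
  -> R3 @ bar 3 tick 3 v(1, 2): C4 above B3
  -> R3 @ bar 4 tick 0 v(1, 2): G4 above F4
  -> R4 @ bar 4 tick 0 v(0, 1): D3/G4 P4 untreated
  -> R7 @ bar 4 tick 0 v(2,): B3->F4 leap 6st
  -> R3 @ bar 4 tick 1 v(1, 2): G4 above F4
  -> R3 @ bar 4 tick 2 v(1, 2): G4 above F4
  -> R3 @ bar 4 tick 3 v(1, 2): G4 above F4
  -> R2 @ bar 5 tick 0 v(0, 2): D3/F4 m3 -> B2/B3 P8 similar
  -> R7 @ bar 5 tick 0 v(1,): G4->D3 leap 17st
  -> R7 @ bar 5 tick 0 v(2,): F4->B3 leap 6st
  -> R1 @ bar 6 tick 0 v(0, 2): B2/B3 P8 -> G3/G4 P8 similar
  -> R7 @ bar 6 tick 0 v(1,): D3->E4 leap 14st
  -> R8 @ bar 6 tick 0 v(0, 2): penult P8 not 3rd/6th
  -> R2 @ bar 7 tick 0 v(0, 1): G3/E4 M6 -> A3/A4 P8 similar
  -> R6 @ bar 7 tick 3 v(0, 2): closes on m3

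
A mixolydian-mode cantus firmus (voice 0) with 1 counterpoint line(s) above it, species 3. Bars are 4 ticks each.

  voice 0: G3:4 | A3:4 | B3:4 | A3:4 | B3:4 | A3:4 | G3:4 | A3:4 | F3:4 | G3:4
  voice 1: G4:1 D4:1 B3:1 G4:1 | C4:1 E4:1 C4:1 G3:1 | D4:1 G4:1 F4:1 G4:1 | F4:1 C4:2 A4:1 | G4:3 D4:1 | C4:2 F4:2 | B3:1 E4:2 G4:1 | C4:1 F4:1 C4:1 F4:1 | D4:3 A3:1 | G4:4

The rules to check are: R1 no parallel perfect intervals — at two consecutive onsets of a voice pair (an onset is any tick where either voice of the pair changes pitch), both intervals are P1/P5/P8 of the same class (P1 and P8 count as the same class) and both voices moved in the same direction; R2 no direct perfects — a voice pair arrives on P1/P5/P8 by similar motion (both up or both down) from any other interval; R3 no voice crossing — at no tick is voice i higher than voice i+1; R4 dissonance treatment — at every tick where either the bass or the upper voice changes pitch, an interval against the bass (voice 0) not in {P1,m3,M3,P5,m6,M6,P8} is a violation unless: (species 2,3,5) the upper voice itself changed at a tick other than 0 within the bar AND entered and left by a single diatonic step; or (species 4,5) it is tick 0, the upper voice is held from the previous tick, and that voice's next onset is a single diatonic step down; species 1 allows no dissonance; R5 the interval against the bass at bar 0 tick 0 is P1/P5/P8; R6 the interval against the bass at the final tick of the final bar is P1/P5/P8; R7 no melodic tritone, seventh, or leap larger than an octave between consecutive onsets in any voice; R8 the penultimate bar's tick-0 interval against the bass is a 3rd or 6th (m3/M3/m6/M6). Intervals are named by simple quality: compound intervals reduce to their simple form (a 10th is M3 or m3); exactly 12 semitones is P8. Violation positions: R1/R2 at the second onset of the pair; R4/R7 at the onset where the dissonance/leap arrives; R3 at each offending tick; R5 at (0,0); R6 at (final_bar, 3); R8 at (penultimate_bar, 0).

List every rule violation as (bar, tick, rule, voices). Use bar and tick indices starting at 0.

bar 0: v0=G3 v1=G4 downbeat P8
bar 1: v0=A3 v1=C4 downbeat m3
bar 2: v0=B3 v1=D4 downbeat m3
bar 3: v0=A3 v1=F4 downbeat m6
bar 4: v0=B3 v1=G4 downbeat m6
bar 5: v0=A3 v1=C4 downbeat m3
bar 6: v0=G3 v1=B3 downbeat M3
bar 7: v0=A3 v1=C4 downbeat m3
bar 8: v0=F3 v1=D4 downbeat M6
bar 9: v0=G3 v1=G4 downbeat P8
  -> R3 @ bar 1 tick 3 v(0, 1): A3 above G3
  -> R4 @ bar 1 tick 3 v(0, 1): A3/G3 M2 untreated
  -> R7 @ bar 6 tick 0 v(1,): F4->B3 leap 6st
  -> R2 @ bar 9 tick 0 v(0, 1): F3/A3 M3 -> G3/G4 P8 similar
  -> R7 @ bar 9 tick 0 v(1,): A3->G4 leap 10st

(1, 3, R3, (0, 1))
(1, 3, R4, (0, 1))
(6, 0, R7, (1,))
(9, 0, R2, (0, 1))
(9, 0, R7, (1,))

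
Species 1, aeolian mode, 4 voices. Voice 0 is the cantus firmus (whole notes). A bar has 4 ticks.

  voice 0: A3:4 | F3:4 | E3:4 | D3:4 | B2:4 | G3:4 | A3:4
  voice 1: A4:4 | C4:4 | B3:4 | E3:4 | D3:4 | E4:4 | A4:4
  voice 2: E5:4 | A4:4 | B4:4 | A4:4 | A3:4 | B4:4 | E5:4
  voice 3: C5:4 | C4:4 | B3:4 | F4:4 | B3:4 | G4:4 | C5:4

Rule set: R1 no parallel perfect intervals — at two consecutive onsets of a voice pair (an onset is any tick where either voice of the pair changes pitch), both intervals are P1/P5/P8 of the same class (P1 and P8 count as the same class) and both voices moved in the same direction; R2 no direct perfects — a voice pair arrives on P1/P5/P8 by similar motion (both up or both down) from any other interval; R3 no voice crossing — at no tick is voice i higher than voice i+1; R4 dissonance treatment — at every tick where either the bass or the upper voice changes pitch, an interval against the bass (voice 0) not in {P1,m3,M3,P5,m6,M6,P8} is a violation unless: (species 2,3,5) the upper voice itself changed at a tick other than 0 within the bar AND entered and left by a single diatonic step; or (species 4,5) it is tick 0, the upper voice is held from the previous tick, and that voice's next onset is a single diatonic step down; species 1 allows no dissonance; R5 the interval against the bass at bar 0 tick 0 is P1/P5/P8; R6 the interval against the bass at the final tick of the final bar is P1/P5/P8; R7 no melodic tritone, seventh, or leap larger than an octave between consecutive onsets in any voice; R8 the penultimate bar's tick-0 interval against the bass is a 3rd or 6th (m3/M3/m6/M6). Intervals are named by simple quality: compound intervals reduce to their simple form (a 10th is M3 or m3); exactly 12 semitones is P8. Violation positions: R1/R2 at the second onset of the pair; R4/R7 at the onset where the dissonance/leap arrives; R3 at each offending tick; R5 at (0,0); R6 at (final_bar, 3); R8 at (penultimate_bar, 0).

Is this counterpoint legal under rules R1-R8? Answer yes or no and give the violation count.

bar 0: v0=A3 v1=A4 v2=E5 v3=C5 (m3)
bar 1: v0=F3 v1=C4 v2=A4 v3=C4 (P5)
bar 2: v0=E3 v1=B3 v2=B4 v3=B3 (P5)
bar 3: v0=D3 v1=E3 v2=A4 v3=F4 (m3)
bar 4: v0=B2 v1=D3 v2=A3 v3=B3 (P8)
bar 5: v0=G3 v1=E4 v2=B4 v3=G4 (P8)
bar 6: v0=A3 v1=A4 v2=E5 v3=C5 (m3)
  R3 @ bar0.0: E5 above C5
  R5 @ bar0.0: opens on m3
  R3 @ bar0.1: E5 above C5
  R3 @ bar0.2: E5 above C5
  R3 @ bar0.3: E5 above C5
  R2 @ bar1.0: A3/A4 P8 -> F3/C4 P5 similar
  R2 @ bar1.0: A3/C5 m3 -> F3/C4 P5 similar
  R2 @ bar1.0: A4/C5 m3 -> C4/C4 P1 similar
  R3 @ bar1.0: A4 above C4
  R3 @ bar1.1: A4 above C4
  R3 @ bar1.2: A4 above C4
  R3 @ bar1.3: A4 above C4
  R1 @ bar2.0: F3/C4 P5 -> E3/B3 P5 similar
  R1 @ bar2.0: F3/C4 P5 -> E3/B3 P5 similar
  R1 @ bar2.0: C4/C4 P1 -> B3/B3 P1 similar
  R3 @ bar2.0: B4 above B3
  R3 @ bar2.1: B4 above B3
  R3 @ bar2.2: B4 above B3
  R3 @ bar2.3: B4 above B3
  R1 @ bar3.0: E3/B4 P5 -> D3/A4 P5 similar
  R3 @ bar3.0: A4 above F4
  R4 @ bar3.0: D3/E3 M2 untreated
  R7 @ bar3.0: B3->F4 leap 6st
  R3 @ bar3.1: A4 above F4
  R3 @ bar3.2: A4 above F4
  R3 @ bar3.3: A4 above F4
  R2 @ bar4.0: D3/F4 m3 -> B2/B3 P8 similar
  R2 @ bar4.0: E3/A4 P4 -> D3/A3 P5 similar
  R4 @ bar4.0: B2/A3 m7 untreated
  R7 @ bar4.0: F4->B3 leap 6st
  R1 @ bar5.0: B2/B3 P8 -> G3/G4 P8 similar
  R1 @ bar5.0: D3/A3 P5 -> E4/B4 P5 similar
  R3 @ bar5.0: B4 above G4
  R7 @ bar5.0: D3->E4 leap 14st
  R7 @ bar5.0: A3->B4 leap 14st
  R8 @ bar5.0: penult P8 not 3rd/6th
  R3 @ bar5.1: B4 above G4
  R3 @ bar5.2: B4 above G4
  R3 @ bar5.3: B4 above G4
  R1 @ bar6.0: E4/B4 P5 -> A4/E5 P5 similar
  R2 @ bar6.0: G3/E4 M6 -> A3/A4 P8 similar
  R2 @ bar6.0: G3/B4 M3 -> A3/E5 P5 similar
  R3 @ bar6.0: E5 above C5
  R3 @ bar6.1: E5 above C5
  R3 @ bar6.2: E5 above C5
  R3 @ bar6.3: E5 above C5
  R6 @ bar6.3: closes on m3

No (47 violations)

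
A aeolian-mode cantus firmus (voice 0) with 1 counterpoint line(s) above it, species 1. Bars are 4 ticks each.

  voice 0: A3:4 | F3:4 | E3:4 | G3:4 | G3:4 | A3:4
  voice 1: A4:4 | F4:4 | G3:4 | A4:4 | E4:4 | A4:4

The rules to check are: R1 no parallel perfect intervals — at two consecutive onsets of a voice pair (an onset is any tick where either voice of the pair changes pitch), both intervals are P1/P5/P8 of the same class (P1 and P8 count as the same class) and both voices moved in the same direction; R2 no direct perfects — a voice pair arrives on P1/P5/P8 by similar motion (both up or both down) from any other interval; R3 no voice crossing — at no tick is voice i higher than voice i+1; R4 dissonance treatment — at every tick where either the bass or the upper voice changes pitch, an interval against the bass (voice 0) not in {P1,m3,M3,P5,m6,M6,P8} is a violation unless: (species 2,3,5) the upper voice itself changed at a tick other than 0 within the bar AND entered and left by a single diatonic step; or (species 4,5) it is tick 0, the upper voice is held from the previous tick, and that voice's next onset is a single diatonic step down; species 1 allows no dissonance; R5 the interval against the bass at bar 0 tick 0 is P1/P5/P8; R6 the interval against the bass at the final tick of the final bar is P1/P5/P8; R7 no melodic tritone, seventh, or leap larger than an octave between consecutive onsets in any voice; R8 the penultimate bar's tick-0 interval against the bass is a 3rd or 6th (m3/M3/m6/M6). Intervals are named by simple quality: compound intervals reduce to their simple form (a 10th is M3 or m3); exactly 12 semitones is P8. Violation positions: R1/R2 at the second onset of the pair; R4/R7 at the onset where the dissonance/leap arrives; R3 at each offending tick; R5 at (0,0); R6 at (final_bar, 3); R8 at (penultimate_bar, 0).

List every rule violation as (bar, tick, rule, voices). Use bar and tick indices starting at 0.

(1, 0, R1, (0, 1))
(2, 0, R7, (1,))
(3, 0, R4, (0, 1))
(3, 0, R7, (1,))
(5, 0, R2, (0, 1))

bar 0: v0=A3 v1=A4 downbeat P8
bar 1: v0=F3 v1=F4 downbeat P8
bar 2: v0=E3 v1=G3 downbeat m3
bar 3: v0=G3 v1=A4 downbeat M2
bar 4: v0=G3 v1=E4 downbeat M6
bar 5: v0=A3 v1=A4 downbeat P8
  -> R1 @ bar 1 tick 0 v(0, 1): A3/A4 P8 -> F3/F4 P8 similar
  -> R7 @ bar 2 tick 0 v(1,): F4->G3 leap 10st
  -> R4 @ bar 3 tick 0 v(0, 1): G3/A4 M2 untreated
  -> R7 @ bar 3 tick 0 v(1,): G3->A4 leap 14st
  -> R2 @ bar 5 tick 0 v(0, 1): G3/E4 M6 -> A3/A4 P8 similar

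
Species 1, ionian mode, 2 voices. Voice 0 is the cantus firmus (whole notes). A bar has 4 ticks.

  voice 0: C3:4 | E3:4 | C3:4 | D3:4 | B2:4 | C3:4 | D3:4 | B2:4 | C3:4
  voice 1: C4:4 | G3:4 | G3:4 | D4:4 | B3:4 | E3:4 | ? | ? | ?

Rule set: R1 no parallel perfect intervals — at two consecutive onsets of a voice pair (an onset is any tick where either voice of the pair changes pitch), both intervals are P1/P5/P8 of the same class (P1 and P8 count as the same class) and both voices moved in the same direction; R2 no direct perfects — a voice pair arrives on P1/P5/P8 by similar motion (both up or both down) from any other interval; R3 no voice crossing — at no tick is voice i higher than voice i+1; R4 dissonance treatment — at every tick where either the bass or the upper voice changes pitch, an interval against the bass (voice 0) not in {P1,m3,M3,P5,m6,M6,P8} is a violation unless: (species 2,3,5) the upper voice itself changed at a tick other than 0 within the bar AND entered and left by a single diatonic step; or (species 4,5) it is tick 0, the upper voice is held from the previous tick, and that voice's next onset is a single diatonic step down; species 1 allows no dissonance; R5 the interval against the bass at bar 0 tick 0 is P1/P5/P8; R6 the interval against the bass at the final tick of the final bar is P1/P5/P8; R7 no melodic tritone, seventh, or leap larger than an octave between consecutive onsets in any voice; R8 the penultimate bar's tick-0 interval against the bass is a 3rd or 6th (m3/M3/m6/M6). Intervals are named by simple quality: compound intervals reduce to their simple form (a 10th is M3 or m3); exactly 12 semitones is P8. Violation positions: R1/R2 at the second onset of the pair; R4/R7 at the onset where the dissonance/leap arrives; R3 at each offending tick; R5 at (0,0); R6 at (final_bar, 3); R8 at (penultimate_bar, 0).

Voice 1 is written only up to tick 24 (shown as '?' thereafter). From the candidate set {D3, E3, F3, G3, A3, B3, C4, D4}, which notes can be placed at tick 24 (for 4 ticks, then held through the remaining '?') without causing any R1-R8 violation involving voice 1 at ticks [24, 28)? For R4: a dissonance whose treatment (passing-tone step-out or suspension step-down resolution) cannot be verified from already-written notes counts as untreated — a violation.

D3: legal
E3: violates R4
F3: legal
G3: violates R4
A3: violates R2
B3: legal
C4: violates R4
D4: violates R2,R7

{B3, D3, F3}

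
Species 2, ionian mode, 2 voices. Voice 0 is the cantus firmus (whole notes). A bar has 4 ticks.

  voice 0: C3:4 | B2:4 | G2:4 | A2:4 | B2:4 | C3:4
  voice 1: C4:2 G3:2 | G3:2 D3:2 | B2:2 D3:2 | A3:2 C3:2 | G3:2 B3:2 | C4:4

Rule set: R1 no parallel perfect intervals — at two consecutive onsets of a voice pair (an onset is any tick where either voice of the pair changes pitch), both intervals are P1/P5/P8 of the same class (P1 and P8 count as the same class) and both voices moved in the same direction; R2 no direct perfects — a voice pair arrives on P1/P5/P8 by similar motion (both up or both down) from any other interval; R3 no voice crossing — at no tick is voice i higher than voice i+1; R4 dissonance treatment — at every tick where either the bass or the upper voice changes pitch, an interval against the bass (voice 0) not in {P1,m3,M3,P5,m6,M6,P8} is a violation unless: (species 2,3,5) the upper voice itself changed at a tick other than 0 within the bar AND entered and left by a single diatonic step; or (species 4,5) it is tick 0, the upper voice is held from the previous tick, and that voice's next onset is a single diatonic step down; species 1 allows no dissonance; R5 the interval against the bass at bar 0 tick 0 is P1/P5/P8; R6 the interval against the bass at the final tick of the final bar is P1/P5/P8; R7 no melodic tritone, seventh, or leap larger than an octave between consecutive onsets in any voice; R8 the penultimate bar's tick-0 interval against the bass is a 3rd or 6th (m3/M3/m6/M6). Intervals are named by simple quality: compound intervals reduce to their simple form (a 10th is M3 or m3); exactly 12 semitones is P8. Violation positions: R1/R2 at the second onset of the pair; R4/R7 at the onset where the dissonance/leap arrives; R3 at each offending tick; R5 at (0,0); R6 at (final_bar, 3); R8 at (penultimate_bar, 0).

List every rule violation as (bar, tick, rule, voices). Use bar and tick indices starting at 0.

(3, 0, R2, (0, 1))
(5, 0, R1, (0, 1))

bar 0: v0=C3 v1=C4 downbeat P8
bar 1: v0=B2 v1=G3 downbeat m6
bar 2: v0=G2 v1=B2 downbeat M3
bar 3: v0=A2 v1=A3 downbeat P8
bar 4: v0=B2 v1=G3 downbeat m6
bar 5: v0=C3 v1=C4 downbeat P8
  -> R2 @ bar 3 tick 0 v(0, 1): G2/D3 P5 -> A2/A3 P8 similar
  -> R1 @ bar 5 tick 0 v(0, 1): B2/B3 P8 -> C3/C4 P8 similar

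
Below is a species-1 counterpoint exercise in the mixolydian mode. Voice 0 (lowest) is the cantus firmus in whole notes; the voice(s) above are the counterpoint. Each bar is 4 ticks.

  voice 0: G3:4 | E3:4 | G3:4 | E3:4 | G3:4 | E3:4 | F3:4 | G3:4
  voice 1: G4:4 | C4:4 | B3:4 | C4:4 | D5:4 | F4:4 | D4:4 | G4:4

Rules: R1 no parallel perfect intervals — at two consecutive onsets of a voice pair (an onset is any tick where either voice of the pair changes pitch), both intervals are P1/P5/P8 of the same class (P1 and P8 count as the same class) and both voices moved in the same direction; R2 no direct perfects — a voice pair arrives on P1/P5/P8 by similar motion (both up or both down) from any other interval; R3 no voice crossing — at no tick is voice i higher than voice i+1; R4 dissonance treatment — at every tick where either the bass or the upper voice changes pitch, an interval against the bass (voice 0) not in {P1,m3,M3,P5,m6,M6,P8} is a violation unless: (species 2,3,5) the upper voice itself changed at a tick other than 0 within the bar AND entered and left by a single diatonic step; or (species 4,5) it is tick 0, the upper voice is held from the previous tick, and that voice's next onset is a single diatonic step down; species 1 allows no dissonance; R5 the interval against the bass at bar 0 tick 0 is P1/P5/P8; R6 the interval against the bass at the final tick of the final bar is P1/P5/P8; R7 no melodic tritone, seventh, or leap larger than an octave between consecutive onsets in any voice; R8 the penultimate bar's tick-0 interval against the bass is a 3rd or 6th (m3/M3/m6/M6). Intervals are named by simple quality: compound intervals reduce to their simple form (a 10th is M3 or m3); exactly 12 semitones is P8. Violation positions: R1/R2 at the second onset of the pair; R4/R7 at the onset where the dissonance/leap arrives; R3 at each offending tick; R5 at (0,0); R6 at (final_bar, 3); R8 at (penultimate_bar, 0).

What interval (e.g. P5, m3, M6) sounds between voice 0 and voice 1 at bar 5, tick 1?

voice 0=E3 voice 1=F4 -> m2

m2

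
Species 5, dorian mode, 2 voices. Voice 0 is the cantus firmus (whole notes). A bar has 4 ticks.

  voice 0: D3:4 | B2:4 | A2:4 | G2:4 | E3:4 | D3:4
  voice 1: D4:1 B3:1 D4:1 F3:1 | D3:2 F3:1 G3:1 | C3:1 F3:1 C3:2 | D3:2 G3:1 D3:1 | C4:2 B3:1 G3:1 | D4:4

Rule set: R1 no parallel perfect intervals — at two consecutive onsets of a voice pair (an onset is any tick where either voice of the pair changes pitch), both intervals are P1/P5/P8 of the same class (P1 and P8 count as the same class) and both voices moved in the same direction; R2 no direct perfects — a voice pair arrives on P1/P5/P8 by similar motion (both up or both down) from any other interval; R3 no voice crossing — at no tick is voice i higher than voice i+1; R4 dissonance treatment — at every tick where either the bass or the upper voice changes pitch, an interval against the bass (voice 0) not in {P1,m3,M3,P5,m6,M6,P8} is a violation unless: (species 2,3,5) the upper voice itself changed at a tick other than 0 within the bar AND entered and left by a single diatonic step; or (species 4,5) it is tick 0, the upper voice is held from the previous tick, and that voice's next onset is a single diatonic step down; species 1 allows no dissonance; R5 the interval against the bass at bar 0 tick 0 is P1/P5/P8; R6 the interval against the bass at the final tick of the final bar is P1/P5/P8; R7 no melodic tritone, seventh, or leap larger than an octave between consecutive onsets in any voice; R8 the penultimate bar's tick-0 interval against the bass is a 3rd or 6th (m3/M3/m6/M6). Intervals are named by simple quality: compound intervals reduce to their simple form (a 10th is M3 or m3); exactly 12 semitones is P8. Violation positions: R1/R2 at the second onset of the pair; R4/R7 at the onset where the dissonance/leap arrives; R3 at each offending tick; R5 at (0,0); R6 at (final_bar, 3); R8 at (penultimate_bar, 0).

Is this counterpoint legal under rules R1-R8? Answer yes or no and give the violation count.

bar 0: v0=D3 v1=D4 (P8)
bar 1: v0=B2 v1=D3 (m3)
bar 2: v0=A2 v1=C3 (m3)
bar 3: v0=G2 v1=D3 (P5)
bar 4: v0=E3 v1=C4 (m6)
bar 5: v0=D3 v1=D4 (P8)
  R4 @ bar1.2: B2/F3 TT untreated
  R7 @ bar4.0: D3->C4 leap 10st

No (2 violations)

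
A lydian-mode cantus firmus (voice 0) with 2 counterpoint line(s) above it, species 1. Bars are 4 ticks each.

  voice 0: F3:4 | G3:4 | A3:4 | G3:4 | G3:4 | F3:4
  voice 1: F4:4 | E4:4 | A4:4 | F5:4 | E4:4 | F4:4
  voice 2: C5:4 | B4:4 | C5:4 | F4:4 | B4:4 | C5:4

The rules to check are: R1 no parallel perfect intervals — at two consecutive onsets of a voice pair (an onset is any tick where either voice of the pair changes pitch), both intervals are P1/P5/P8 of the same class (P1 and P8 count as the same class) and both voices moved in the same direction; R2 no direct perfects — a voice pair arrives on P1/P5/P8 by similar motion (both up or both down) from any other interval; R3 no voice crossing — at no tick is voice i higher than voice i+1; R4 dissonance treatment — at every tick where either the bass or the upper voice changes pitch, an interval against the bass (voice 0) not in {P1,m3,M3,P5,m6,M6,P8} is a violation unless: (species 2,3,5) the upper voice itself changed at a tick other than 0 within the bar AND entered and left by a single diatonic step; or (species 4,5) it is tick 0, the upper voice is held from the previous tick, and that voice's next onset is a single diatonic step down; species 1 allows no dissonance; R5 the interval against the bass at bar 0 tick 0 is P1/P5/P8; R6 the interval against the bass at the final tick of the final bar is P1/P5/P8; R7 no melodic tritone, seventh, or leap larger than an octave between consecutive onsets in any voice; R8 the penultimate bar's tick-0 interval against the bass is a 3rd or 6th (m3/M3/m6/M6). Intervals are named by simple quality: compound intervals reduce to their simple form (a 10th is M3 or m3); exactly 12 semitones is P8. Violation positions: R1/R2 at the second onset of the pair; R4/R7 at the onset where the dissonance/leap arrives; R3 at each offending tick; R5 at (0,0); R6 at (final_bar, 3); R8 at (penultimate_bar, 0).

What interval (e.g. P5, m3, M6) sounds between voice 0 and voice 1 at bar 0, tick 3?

voice 0=F3 voice 1=F4 -> P8

P8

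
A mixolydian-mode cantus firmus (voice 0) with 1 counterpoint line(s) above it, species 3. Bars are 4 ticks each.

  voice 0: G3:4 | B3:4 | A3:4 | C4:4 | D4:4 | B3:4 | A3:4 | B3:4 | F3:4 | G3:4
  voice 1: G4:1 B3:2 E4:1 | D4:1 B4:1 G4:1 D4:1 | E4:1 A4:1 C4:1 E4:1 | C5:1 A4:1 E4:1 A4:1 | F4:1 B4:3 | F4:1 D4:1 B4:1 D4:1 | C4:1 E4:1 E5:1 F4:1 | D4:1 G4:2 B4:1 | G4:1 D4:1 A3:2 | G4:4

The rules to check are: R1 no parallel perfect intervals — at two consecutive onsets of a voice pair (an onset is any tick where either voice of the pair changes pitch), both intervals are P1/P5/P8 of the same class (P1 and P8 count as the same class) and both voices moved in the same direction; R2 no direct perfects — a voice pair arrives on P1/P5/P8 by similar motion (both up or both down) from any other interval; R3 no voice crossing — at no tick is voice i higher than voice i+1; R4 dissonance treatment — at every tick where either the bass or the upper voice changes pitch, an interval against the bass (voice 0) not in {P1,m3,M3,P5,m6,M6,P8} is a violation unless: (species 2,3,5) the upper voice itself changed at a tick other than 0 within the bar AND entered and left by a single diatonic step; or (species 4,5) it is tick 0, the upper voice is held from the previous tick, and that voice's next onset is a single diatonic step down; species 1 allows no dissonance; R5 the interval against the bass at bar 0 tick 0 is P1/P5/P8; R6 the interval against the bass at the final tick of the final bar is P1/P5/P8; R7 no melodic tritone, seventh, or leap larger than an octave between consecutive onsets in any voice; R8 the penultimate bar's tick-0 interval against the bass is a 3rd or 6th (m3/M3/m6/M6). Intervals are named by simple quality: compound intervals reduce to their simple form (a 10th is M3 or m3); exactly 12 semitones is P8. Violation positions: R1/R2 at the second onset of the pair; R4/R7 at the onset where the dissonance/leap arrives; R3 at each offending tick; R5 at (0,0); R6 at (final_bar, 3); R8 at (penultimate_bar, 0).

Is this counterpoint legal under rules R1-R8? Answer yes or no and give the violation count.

bar 0: v0=G3 v1=G4 (P8)
bar 1: v0=B3 v1=D4 (m3)
bar 2: v0=A3 v1=E4 (P5)
bar 3: v0=C4 v1=C5 (P8)
bar 4: v0=D4 v1=F4 (m3)
bar 5: v0=B3 v1=F4 (TT)
bar 6: v0=A3 v1=C4 (m3)
bar 7: v0=B3 v1=D4 (m3)
bar 8: v0=F3 v1=G4 (M2)
bar 9: v0=G3 v1=G4 (P8)
  R2 @ bar3.0: A3/E4 P5 -> C4/C5 P8 similar
  R7 @ bar4.1: F4->B4 leap 6st
  R4 @ bar5.0: B3/F4 TT untreated
  R7 @ bar5.0: B4->F4 leap 6st
  R7 @ bar6.3: E5->F4 leap 11st
  R4 @ bar8.0: F3/G4 M2 untreated
  R7 @ bar8.0: B3->F3 leap 6st
  R8 @ bar8.0: penult M2 not 3rd/6th
  R2 @ bar9.0: F3/A3 M3 -> G3/G4 P8 similar
  R7 @ bar9.0: A3->G4 leap 10st

No (10 violations)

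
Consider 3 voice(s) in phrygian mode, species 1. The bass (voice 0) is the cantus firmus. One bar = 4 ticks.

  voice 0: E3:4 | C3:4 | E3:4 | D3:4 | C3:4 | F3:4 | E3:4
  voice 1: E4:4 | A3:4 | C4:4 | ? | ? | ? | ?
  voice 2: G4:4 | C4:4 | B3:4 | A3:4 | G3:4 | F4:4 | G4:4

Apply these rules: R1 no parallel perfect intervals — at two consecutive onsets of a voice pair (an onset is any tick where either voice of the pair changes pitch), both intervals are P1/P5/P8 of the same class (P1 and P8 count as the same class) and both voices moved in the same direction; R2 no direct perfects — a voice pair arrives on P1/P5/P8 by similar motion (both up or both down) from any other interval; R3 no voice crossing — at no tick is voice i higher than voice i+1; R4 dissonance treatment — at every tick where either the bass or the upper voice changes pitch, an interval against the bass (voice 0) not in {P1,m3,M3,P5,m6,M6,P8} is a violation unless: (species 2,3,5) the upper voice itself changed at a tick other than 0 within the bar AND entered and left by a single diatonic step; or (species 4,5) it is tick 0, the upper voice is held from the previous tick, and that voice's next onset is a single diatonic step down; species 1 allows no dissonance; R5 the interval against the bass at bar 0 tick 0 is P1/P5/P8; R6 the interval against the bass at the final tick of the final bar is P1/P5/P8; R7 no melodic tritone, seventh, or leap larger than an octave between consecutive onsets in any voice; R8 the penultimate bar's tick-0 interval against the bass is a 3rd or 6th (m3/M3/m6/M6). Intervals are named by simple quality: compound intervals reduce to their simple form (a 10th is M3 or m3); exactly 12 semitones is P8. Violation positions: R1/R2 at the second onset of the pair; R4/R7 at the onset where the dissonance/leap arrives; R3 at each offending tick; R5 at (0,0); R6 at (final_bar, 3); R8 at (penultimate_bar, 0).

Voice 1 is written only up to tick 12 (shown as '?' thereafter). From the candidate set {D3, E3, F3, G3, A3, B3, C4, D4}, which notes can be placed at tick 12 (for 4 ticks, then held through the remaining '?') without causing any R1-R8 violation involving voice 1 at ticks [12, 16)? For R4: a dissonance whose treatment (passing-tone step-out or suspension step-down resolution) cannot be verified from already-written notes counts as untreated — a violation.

{F3}

D3: violates R2,R7
E3: violates R4
F3: legal
G3: violates R4
A3: violates R2
B3: violates R3
C4: violates R3,R4
D4: violates R3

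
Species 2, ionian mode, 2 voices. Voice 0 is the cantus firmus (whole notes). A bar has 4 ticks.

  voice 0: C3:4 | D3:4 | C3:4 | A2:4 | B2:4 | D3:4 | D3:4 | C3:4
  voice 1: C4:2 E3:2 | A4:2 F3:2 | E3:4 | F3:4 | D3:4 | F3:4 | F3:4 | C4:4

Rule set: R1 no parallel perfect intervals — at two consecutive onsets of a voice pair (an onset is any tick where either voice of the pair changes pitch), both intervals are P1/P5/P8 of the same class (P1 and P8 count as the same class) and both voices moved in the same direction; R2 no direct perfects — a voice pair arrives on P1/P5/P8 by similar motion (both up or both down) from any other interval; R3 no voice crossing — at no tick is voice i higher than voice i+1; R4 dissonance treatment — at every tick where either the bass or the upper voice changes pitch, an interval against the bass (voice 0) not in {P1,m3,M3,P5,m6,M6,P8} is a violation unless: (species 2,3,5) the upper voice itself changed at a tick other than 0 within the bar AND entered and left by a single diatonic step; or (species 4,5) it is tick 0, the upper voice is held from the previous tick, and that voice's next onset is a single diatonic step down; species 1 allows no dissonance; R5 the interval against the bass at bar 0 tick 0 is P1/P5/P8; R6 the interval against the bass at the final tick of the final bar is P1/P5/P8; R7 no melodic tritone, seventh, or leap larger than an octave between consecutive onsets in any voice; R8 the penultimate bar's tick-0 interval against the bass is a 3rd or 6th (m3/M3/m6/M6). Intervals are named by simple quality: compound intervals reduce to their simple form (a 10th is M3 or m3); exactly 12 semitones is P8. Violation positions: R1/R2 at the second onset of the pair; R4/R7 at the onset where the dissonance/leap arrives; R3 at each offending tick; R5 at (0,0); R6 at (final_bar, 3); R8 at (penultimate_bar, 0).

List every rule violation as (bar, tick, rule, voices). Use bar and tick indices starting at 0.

(1, 0, R2, (0, 1))
(1, 0, R7, (1,))
(1, 2, R7, (1,))

bar 0: v0=C3 v1=C4 downbeat P8
bar 1: v0=D3 v1=A4 downbeat P5
bar 2: v0=C3 v1=E3 downbeat M3
bar 3: v0=A2 v1=F3 downbeat m6
bar 4: v0=B2 v1=D3 downbeat m3
bar 5: v0=D3 v1=F3 downbeat m3
bar 6: v0=D3 v1=F3 downbeat m3
bar 7: v0=C3 v1=C4 downbeat P8
  -> R2 @ bar 1 tick 0 v(0, 1): C3/E3 M3 -> D3/A4 P5 similar
  -> R7 @ bar 1 tick 0 v(1,): E3->A4 leap 17st
  -> R7 @ bar 1 tick 2 v(1,): A4->F3 leap 16st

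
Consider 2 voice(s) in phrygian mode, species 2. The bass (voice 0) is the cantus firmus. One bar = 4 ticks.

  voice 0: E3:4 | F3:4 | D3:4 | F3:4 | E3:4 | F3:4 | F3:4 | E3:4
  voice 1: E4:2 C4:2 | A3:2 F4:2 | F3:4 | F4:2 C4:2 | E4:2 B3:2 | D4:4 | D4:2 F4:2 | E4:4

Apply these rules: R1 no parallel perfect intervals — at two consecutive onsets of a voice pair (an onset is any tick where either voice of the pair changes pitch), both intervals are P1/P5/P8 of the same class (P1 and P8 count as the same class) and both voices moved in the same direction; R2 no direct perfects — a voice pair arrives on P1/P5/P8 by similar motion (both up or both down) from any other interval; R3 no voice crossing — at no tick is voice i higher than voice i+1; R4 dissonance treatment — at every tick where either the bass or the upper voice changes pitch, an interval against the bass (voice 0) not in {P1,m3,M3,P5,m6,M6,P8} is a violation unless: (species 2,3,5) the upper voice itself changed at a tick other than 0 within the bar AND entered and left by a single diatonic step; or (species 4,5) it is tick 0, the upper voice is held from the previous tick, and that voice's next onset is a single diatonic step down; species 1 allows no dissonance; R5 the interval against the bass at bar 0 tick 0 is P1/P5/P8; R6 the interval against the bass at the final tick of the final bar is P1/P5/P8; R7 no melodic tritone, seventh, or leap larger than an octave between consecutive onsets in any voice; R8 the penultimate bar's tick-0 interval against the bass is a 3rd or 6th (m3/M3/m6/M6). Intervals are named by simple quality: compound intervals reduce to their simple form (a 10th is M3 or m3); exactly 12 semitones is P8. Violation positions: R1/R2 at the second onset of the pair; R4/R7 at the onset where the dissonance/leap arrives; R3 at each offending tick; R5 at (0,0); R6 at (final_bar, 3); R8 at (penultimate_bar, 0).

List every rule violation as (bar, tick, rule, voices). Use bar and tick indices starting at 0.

bar 0: v0=E3 v1=E4 downbeat P8
bar 1: v0=F3 v1=A3 downbeat M3
bar 2: v0=D3 v1=F3 downbeat m3
bar 3: v0=F3 v1=F4 downbeat P8
bar 4: v0=E3 v1=E4 downbeat P8
bar 5: v0=F3 v1=D4 downbeat M6
bar 6: v0=F3 v1=D4 downbeat M6
bar 7: v0=E3 v1=E4 downbeat P8
  -> R2 @ bar 3 tick 0 v(0, 1): D3/F3 m3 -> F3/F4 P8 similar
  -> R1 @ bar 7 tick 0 v(0, 1): F3/F4 P8 -> E3/E4 P8 similar

(3, 0, R2, (0, 1))
(7, 0, R1, (0, 1))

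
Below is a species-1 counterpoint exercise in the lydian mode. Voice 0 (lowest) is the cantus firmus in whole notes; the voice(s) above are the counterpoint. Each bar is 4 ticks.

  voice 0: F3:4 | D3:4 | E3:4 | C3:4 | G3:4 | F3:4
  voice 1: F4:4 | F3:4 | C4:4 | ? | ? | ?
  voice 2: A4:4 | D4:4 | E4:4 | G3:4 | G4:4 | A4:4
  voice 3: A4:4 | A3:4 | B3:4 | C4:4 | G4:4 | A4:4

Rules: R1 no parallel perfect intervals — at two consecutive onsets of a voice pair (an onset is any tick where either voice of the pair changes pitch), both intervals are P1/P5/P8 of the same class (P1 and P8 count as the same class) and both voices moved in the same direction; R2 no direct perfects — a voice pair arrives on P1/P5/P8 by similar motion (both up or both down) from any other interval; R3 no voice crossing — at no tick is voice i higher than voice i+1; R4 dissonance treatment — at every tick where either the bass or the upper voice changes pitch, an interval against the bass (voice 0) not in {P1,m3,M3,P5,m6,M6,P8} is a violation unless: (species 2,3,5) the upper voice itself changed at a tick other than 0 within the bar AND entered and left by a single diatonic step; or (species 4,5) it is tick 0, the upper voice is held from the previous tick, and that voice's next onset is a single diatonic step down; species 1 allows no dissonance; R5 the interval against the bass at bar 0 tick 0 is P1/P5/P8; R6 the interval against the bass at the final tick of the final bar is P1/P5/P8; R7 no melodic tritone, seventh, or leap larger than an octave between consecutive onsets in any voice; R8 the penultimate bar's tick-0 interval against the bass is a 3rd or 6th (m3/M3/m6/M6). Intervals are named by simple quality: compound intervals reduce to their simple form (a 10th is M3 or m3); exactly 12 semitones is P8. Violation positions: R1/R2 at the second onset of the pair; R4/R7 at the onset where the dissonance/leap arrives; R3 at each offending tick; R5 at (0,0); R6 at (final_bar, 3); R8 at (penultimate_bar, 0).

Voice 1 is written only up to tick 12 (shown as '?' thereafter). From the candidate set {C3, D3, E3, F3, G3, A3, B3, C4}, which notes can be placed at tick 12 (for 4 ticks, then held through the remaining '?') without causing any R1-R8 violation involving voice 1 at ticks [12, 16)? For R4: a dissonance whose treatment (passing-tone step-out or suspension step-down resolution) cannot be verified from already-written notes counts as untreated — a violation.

C3: violates R2
D3: violates R4,R7
E3: legal
F3: violates R4
G3: violates R2
A3: violates R3
B3: violates R3,R4
C4: violates R3

{E3}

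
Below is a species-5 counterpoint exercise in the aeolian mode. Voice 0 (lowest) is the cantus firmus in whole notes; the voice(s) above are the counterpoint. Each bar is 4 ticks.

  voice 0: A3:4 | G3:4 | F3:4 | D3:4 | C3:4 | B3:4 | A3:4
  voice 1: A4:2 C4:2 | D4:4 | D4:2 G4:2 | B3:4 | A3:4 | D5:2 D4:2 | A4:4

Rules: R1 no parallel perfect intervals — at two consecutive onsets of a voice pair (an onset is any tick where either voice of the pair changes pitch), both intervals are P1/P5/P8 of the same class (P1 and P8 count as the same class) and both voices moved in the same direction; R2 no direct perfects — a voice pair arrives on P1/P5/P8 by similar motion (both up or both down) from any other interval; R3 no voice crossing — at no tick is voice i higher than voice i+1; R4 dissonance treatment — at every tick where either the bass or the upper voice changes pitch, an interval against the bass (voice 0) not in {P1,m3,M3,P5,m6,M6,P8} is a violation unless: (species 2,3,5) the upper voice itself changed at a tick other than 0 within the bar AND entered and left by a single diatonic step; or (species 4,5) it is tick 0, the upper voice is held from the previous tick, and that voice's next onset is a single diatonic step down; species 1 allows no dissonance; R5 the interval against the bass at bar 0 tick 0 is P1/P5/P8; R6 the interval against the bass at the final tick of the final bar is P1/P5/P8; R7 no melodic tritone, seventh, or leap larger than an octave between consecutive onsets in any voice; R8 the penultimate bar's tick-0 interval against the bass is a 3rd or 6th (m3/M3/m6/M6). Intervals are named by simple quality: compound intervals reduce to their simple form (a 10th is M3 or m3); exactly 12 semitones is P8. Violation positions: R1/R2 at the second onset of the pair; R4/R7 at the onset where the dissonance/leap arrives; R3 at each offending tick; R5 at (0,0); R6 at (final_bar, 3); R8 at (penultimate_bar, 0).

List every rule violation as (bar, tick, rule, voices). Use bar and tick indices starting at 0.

bar 0: v0=A3 v1=A4 downbeat P8
bar 1: v0=G3 v1=D4 downbeat P5
bar 2: v0=F3 v1=D4 downbeat M6
bar 3: v0=D3 v1=B3 downbeat M6
bar 4: v0=C3 v1=A3 downbeat M6
bar 5: v0=B3 v1=D5 downbeat m3
bar 6: v0=A3 v1=A4 downbeat P8
  -> R4 @ bar 2 tick 2 v(0, 1): F3/G4 M2 untreated
  -> R7 @ bar 5 tick 0 v(0,): C3->B3 leap 11st
  -> R7 @ bar 5 tick 0 v(1,): A3->D5 leap 17st

(2, 2, R4, (0, 1))
(5, 0, R7, (0,))
(5, 0, R7, (1,))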